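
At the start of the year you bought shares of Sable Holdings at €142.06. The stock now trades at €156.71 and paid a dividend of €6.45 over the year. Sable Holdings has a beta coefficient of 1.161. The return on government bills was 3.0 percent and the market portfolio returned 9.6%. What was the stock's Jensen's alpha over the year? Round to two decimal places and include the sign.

+4.19%

Realised HPR = (P1 + D1 − P0) / P0 = (156.71 + 6.45 − 142.06) / 142.06 = 21.10 / 142.06 = 14.8529%
MRP = 9.6% − 3.0% = 6.60%
CAPM required = R_f + β·MRP = 3.0% + 1.161 × 6.6% = 10.6626%
α = realised − required = 14.8529% − 10.6626% = +4.19%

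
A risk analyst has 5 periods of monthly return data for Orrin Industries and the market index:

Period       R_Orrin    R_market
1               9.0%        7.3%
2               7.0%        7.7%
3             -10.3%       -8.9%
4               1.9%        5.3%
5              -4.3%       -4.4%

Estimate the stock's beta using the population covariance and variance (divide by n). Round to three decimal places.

Mean R_i = (9.0 + 7.0 − 10.3 + 1.9 − 4.3) / 5 = 0.6600%
Mean R_m = (7.3 + 7.7 − 8.9 + 5.3 − 4.4) / 5 = 1.4000%
Σ(R_i − R̄_i)(R_m − R̄_m) = 235.6400  ⇒  Cov = 235.6400 / 5 = 47.1280
Σ(R_m − R̄_m)² = 229.4400  ⇒  Var(R_m) = 229.4400 / 5 = 45.8880
β = Cov / Var(R_m) = 47.1280 / 45.8880 = 1.0270

1.027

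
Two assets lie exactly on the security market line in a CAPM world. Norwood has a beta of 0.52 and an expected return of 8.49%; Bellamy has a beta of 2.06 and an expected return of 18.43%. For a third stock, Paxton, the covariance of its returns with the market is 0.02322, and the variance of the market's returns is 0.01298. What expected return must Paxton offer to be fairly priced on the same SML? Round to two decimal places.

16.68%

MRP = (18.43% − 8.49%) / (2.06 − 0.52) = 6.4545%
R_f = 8.49% − 0.52 × 6.4545% = 5.1337%
β_Paxton = Cov / Var(R_m) = 0.02322 / 0.01298 = 1.7889
E(R_Paxton) = R_f + β × MRP = 5.1337% + 1.7889 × 6.4545% = 16.68%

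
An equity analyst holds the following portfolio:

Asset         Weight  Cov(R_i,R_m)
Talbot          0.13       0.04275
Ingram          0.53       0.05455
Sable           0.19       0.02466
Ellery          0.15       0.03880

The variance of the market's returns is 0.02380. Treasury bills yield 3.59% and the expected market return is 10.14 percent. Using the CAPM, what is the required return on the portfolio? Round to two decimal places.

β_Talbot = 0.04275 / 0.02380 = 1.7962
β_Ingram = 0.05455 / 0.02380 = 2.2920
β_Sable = 0.02466 / 0.02380 = 1.0361
β_Ellery = 0.03880 / 0.02380 = 1.6303
β_P = Σ w_i β_i = 0.13×1.7962 + 0.53×2.2920 + 0.19×1.0361 + 0.15×1.6303 = 1.8897
MRP = 10.14% − 3.59% = 6.55%
E(R_P) = R_f + β_P × MRP = 3.59% + 1.8897 × 6.55% = 15.97%

15.97%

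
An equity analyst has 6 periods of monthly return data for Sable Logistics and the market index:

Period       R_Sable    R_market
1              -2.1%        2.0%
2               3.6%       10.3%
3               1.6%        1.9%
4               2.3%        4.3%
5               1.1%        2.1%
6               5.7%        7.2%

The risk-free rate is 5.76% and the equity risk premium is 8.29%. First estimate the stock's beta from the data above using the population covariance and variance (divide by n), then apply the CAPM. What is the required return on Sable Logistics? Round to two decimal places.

Mean R_i = (-2.1 + 3.6 + 1.6 + 2.3 + 1.1 + 5.7) / 6 = 2.0333%
Mean R_m = (2.0 + 10.3 + 1.9 + 4.3 + 2.1 + 7.2) / 6 = 4.6333%
Σ(R_i − R̄_i)(R_m − R̄_m) = 32.6333  ⇒  Cov = 32.6333 / 6 = 5.4389
Σ(R_m − R̄_m)² = 59.6333  ⇒  Var(R_m) = 59.6333 / 6 = 9.9389
β = Cov / Var(R_m) = 5.4389 / 9.9389 = 0.5472
E(R) = R_f + β × MRP = 5.76% + 0.5472 × 8.29% = 10.30%

10.30%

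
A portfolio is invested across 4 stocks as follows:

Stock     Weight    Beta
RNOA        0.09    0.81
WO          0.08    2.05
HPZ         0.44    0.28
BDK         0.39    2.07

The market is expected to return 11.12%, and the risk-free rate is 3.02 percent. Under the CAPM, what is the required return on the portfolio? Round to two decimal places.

12.48%

β_P = Σ w_i β_i = 0.09×0.81 + 0.08×2.05 + 0.44×0.28 + 0.39×2.07 = 1.1674
MRP = 11.12% − 3.02% = 8.10%
E(R_P) = R_f + β_P × MRP = 3.02% + 1.1674 × 8.10% = 12.48%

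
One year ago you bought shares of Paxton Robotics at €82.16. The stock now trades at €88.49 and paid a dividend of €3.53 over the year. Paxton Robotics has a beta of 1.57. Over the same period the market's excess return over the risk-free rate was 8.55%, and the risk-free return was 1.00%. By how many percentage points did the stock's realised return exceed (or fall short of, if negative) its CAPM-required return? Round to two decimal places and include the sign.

-2.42%

Realised HPR = (P1 + D1 − P0) / P0 = (88.49 + 3.53 − 82.16) / 82.16 = 9.86 / 82.16 = 12.0010%
CAPM required = R_f + β·MRP = 1.00% + 1.57 × 8.55% = 14.4235%
α = realised − required = 12.0010% − 14.4235% = -2.42%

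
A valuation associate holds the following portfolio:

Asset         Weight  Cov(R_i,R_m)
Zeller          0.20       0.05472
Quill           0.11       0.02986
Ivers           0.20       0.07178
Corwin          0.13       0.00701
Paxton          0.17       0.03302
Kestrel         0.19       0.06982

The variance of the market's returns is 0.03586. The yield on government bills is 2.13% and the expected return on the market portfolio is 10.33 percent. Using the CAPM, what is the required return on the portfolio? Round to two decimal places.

13.19%

β_Zeller = 0.05472 / 0.03586 = 1.5259
β_Quill = 0.02986 / 0.03586 = 0.8327
β_Ivers = 0.07178 / 0.03586 = 2.0017
β_Corwin = 0.00701 / 0.03586 = 0.1955
β_Paxton = 0.03302 / 0.03586 = 0.9208
β_Kestrel = 0.06982 / 0.03586 = 1.9470
β_P = Σ w_i β_i = 0.20×1.5259 + 0.11×0.8327 + 0.20×2.0017 + 0.13×0.1955 + 0.17×0.9208 + 0.19×1.9470 = 1.3490
MRP = 10.33% − 2.13% = 8.20%
E(R_P) = R_f + β_P × MRP = 2.13% + 1.3490 × 8.20% = 13.19%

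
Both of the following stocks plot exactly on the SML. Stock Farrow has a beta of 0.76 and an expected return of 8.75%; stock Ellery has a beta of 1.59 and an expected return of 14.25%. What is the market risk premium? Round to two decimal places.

6.63%

Both satisfy E(R) = R_f + β·MRP, so the slope of the SML is
MRP = (14.25% − 8.75%) / (1.59 − 0.76) = 5.50% / 0.83 = 6.6265%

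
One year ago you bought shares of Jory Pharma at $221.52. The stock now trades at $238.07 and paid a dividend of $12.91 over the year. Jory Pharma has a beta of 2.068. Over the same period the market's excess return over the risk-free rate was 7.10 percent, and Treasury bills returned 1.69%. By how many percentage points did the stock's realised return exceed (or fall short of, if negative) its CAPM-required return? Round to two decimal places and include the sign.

Realised HPR = (P1 + D1 − P0) / P0 = (238.07 + 12.91 − 221.52) / 221.52 = 29.46 / 221.52 = 13.2990%
CAPM required = R_f + β·MRP = 1.69% + 2.068 × 7.10% = 16.37280%
α = realised − required = 13.2990% − 16.37280% = -3.07%

-3.07%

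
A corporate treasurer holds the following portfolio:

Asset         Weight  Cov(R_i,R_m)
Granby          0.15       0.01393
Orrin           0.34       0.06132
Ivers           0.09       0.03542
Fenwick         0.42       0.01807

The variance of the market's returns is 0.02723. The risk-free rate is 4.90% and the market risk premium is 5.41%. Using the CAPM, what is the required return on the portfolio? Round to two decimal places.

11.60%

β_Granby = 0.01393 / 0.02723 = 0.5116
β_Orrin = 0.06132 / 0.02723 = 2.2519
β_Ivers = 0.03542 / 0.02723 = 1.3008
β_Fenwick = 0.01807 / 0.02723 = 0.6636
β_P = Σ w_i β_i = 0.15×0.5116 + 0.34×2.2519 + 0.09×1.3008 + 0.42×0.6636 = 1.2382
E(R_P) = R_f + β_P × MRP = 4.90% + 1.2382 × 5.41% = 11.60%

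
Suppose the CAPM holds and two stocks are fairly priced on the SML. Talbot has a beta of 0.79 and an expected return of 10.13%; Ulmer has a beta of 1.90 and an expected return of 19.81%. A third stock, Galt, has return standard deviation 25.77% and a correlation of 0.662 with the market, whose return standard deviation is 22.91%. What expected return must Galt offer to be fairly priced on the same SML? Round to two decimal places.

MRP = (19.81% − 10.13%) / (1.90 − 0.79) = 8.7207%
R_f = 10.13% − 0.79 × 8.7207% = 3.2406%
β_Galt = ρ·σ_i/σ_m = 0.662 × 25.77 / 22.91 = 0.7446
E(R_Galt) = R_f + β × MRP = 3.2406% + 0.7446 × 8.7207% = 9.73%

9.73%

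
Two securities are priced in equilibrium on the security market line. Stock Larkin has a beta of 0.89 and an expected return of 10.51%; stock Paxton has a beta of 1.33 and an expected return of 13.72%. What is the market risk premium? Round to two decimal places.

Both satisfy E(R) = R_f + β·MRP, so the slope of the SML is
MRP = (13.72% − 10.51%) / (1.33 − 0.89) = 3.21% / 0.44 = 7.2955%

7.30%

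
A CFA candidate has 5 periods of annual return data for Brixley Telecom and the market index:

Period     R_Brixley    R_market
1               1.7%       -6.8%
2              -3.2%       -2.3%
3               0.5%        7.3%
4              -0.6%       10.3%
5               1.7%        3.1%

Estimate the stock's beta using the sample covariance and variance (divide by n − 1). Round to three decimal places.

-0.009

Mean R_i = (1.7 − 3.2 + 0.5 − 0.6 + 1.7) / 5 = 0.0200%
Mean R_m = (-6.8 − 2.3 + 7.3 + 10.3 + 3.1) / 5 = 2.3200%
Σ(R_i − R̄_i)(R_m − R̄_m) = -1.6920  ⇒  Cov = -1.6920 / 4 = -0.4230
Σ(R_m − R̄_m)² = 193.6080  ⇒  Var(R_m) = 193.6080 / 4 = 48.4020
β = Cov / Var(R_m) = -0.4230 / 48.4020 = -0.0087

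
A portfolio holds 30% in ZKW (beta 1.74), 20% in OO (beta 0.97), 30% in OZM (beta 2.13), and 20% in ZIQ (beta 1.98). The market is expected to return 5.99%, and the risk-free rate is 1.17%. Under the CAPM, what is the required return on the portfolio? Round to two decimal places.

9.61%

β_P = Σ w_i β_i = 0.30×1.74 + 0.20×0.97 + 0.30×2.13 + 0.20×1.98 = 1.7510
MRP = 5.99% − 1.17% = 4.82%
E(R_P) = R_f + β_P × MRP = 1.17% + 1.7510 × 4.82% = 9.61%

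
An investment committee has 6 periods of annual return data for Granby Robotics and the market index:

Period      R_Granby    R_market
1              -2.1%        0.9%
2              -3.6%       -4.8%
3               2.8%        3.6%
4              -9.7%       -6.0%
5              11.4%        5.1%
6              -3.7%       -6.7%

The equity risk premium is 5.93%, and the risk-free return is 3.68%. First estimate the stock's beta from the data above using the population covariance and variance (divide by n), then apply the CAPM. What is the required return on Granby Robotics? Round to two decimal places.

Mean R_i = (-2.1 − 3.6 + 2.8 − 9.7 + 11.4 − 3.7) / 6 = -0.8167%
Mean R_m = (0.9 − 4.8 + 3.6 − 6.0 + 5.1 − 6.7) / 6 = -1.3167%
Σ(R_i − R̄_i)(R_m − R̄_m) = 160.1483  ⇒  Cov = 160.1483 / 6 = 26.6914
Σ(R_m − R̄_m)² = 133.3083  ⇒  Var(R_m) = 133.3083 / 6 = 22.2181
β = Cov / Var(R_m) = 26.6914 / 22.2181 = 1.2013
E(R) = R_f + β × MRP = 3.68% + 1.2013 × 5.93% = 10.80%

10.80%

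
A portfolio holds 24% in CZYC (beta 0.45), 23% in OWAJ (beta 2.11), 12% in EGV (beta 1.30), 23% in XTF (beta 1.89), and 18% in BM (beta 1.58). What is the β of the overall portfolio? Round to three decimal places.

1.468

β_P = Σ w_i β_i = 0.24×0.45 + 0.23×2.11 + 0.12×1.30 + 0.23×1.89 + 0.18×1.58 = 1.4684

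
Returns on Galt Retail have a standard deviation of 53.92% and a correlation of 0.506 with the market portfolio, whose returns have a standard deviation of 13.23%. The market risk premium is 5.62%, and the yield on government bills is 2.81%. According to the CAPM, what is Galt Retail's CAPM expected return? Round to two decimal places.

14.40%

β = ρ × σ_i / σ_m = 0.506 × 53.92% / 13.23% = 2.0622
E(R) = 2.81% + 2.0622 × 5.62% = 14.40%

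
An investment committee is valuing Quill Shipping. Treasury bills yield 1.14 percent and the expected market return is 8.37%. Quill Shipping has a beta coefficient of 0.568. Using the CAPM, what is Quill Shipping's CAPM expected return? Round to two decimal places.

Market risk premium = E(R_m) − R_f = 8.37% − 1.14% = 7.23%
E(R) = R_f + β × MRP = 1.14% + 0.568 × 7.23% = 5.25%

5.25%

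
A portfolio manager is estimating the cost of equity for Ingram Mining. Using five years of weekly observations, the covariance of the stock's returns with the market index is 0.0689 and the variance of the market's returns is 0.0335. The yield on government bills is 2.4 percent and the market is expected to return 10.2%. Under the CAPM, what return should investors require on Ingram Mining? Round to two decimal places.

β = Cov(R_i, R_m) / Var(R_m) = 0.0689 / 0.0335 = 2.0567
MRP = 10.2% − 2.4% = 7.80%
E(R) = R_f + β × MRP = 2.4% + 2.0567 × 7.8% = 18.44%

18.44%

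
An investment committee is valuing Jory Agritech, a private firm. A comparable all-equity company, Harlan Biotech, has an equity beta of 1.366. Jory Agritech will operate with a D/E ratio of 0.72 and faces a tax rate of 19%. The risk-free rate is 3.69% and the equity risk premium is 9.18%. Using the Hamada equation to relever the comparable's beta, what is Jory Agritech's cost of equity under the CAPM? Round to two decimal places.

23.54%

β_L = β_U × [1 + (1 − t)(D/E)] = 1.366 × [1 + (1 − 0.19) × 0.72]
    = 1.366 × [1 + 0.81 × 0.72] = 1.366 × 1.5832 = 2.1627
E(R) = R_f + β_L × MRP = 3.69% + 2.1627 × 9.18% = 23.54%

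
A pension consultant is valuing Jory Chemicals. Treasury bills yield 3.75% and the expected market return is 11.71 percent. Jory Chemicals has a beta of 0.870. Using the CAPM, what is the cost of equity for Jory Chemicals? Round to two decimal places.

Market risk premium = E(R_m) − R_f = 11.71% − 3.75% = 7.96%
E(R) = R_f + β × MRP = 3.75% + 0.870 × 7.96% = 10.68%

10.68%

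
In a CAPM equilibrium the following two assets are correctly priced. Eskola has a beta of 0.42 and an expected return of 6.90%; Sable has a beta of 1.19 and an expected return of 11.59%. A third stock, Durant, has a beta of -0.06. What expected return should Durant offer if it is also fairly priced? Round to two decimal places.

3.98%

MRP (SML slope) = (11.59% − 6.90%) / (1.19 − 0.42) = 4.69% / 0.77 = 6.0909%
R_f (intercept) = 6.90% − 0.42 × 6.0909% = 4.3418%
E(R_Durant) = R_f + β × MRP = 4.3418% + -0.06 × 6.0909% = 3.98%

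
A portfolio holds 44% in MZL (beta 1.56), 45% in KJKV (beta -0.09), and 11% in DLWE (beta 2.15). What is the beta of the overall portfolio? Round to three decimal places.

0.882

β_P = Σ w_i β_i = 0.44×1.56 + 0.45×-0.09 + 0.11×2.15 = 0.8824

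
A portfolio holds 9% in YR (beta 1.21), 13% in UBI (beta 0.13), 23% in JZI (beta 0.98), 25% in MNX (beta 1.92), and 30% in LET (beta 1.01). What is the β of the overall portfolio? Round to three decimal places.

1.134

β_P = Σ w_i β_i = 0.09×1.21 + 0.13×0.13 + 0.23×0.98 + 0.25×1.92 + 0.30×1.01 = 1.1342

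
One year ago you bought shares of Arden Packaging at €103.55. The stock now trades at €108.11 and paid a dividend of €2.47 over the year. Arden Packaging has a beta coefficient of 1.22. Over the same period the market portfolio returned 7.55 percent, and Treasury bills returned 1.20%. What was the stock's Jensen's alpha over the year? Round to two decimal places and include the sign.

-2.16%

Realised HPR = (P1 + D1 − P0) / P0 = (108.11 + 2.47 − 103.55) / 103.55 = 7.03 / 103.55 = 6.7890%
MRP = 7.55% − 1.20% = 6.35%
CAPM required = R_f + β·MRP = 1.20% + 1.22 × 6.35% = 8.9470%
α = realised − required = 6.7890% − 8.9470% = -2.16%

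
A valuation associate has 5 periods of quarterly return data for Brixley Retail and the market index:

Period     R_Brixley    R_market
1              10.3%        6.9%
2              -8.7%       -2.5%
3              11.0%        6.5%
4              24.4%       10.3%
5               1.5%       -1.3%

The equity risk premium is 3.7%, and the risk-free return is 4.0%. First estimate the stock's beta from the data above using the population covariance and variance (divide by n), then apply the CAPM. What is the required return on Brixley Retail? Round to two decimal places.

11.73%

Mean R_i = (10.3 − 8.7 + 11.0 + 24.4 + 1.5) / 5 = 7.7000%
Mean R_m = (6.9 − 2.5 + 6.5 + 10.3 − 1.3) / 5 = 3.9800%
Σ(R_i − R̄_i)(R_m − R̄_m) = 260.4600  ⇒  Cov = 260.4600 / 5 = 52.0920
Σ(R_m − R̄_m)² = 124.6880  ⇒  Var(R_m) = 124.6880 / 5 = 24.9376
β = Cov / Var(R_m) = 52.0920 / 24.9376 = 2.0889
E(R) = R_f + β × MRP = 4.0% + 2.0889 × 3.7% = 11.73%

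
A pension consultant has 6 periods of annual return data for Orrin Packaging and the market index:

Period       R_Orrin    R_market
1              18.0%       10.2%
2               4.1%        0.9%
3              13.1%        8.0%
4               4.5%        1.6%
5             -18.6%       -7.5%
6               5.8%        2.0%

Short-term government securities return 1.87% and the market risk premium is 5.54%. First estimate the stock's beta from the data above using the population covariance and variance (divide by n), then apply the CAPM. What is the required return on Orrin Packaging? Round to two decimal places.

12.83%

Mean R_i = (18.0 + 4.1 + 13.1 + 4.5 − 18.6 + 5.8) / 6 = 4.4833%
Mean R_m = (10.2 + 0.9 + 8.0 + 1.6 − 7.5 + 2.0) / 6 = 2.5333%
Σ(R_i − R̄_i)(R_m − R̄_m) = 382.2433  ⇒  Cov = 382.2433 / 6 = 63.7072
Σ(R_m − R̄_m)² = 193.1533  ⇒  Var(R_m) = 193.1533 / 6 = 32.1922
β = Cov / Var(R_m) = 63.7072 / 32.1922 = 1.9790
E(R) = R_f + β × MRP = 1.87% + 1.9790 × 5.54% = 12.83%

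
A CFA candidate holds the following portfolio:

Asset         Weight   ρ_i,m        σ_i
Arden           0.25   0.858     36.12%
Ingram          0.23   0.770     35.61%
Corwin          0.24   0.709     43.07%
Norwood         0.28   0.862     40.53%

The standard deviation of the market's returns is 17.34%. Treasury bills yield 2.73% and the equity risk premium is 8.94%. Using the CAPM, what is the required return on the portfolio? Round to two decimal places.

18.80%

β_Arden = 0.858 × 36.12% / 17.34% = 1.7873
β_Ingram = 0.770 × 35.61% / 17.34% = 1.5813
β_Corwin = 0.709 × 43.07% / 17.34% = 1.7611
β_Norwood = 0.862 × 40.53% / 17.34% = 2.0148
β_P = Σ w_i β_i = 0.25×1.7873 + 0.23×1.5813 + 0.24×1.7611 + 0.28×2.0148 = 1.7973
E(R_P) = R_f + β_P × MRP = 2.73% + 1.7973 × 8.94% = 18.80%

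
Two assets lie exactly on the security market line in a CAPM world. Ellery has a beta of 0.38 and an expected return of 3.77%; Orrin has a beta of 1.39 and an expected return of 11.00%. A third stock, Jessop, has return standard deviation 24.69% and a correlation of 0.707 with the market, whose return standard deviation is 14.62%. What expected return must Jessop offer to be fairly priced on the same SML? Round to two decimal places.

9.60%

MRP = (11.00% − 3.77%) / (1.39 − 0.38) = 7.1584%
R_f = 3.77% − 0.38 × 7.1584% = 1.0498%
β_Jessop = ρ·σ_i/σ_m = 0.707 × 24.69 / 14.62 = 1.1940
E(R_Jessop) = R_f + β × MRP = 1.0498% + 1.1940 × 7.1584% = 9.60%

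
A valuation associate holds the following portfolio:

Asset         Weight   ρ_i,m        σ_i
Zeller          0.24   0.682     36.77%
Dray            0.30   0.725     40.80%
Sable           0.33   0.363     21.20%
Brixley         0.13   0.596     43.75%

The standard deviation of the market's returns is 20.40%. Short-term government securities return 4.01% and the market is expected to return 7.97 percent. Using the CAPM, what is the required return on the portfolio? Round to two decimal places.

8.05%

β_Zeller = 0.682 × 36.77% / 20.40% = 1.2293
β_Dray = 0.725 × 40.80% / 20.40% = 1.4500
β_Sable = 0.363 × 21.20% / 20.40% = 0.3772
β_Brixley = 0.596 × 43.75% / 20.40% = 1.2782
β_P = Σ w_i β_i = 0.24×1.2293 + 0.30×1.4500 + 0.33×0.3772 + 0.13×1.2782 = 1.0207
MRP = 7.97% − 4.01% = 3.96%
E(R_P) = R_f + β_P × MRP = 4.01% + 1.0207 × 3.96% = 8.05%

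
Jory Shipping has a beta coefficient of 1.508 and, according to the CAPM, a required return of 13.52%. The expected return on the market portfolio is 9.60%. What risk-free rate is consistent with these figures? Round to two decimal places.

E(R) = R_f + β(E(R_m) − R_f) = R_f(1 − β) + β·E(R_m)
13.52% = R_f × (1 − 1.508) + 1.508 × 9.60%
13.52% = R_f × -0.508 + 14.47680%
R_f = (13.52% − 14.47680%) / -0.508 = 1.88%

1.88%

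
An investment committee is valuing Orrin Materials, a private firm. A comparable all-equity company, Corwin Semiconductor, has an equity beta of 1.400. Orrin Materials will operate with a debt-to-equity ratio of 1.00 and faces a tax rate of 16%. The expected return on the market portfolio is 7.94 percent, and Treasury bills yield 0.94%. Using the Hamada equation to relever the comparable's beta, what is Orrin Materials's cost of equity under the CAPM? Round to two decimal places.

β_L = β_U × [1 + (1 − t)(D/E)] = 1.400 × [1 + (1 − 0.16) × 1.00]
    = 1.400 × [1 + 0.84 × 1.00] = 1.400 × 1.8400 = 2.5760
MRP = 7.94% − 0.94% = 7.00%
E(R) = R_f + β_L × MRP = 0.94% + 2.5760 × 7.00% = 18.97%

18.97%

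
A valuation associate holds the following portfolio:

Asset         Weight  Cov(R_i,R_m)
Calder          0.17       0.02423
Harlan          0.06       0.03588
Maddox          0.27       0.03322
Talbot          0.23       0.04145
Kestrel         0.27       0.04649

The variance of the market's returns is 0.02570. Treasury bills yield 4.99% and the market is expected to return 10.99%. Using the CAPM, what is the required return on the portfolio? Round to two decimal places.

13.70%

β_Calder = 0.02423 / 0.02570 = 0.9428
β_Harlan = 0.03588 / 0.02570 = 1.3961
β_Maddox = 0.03322 / 0.02570 = 1.2926
β_Talbot = 0.04145 / 0.02570 = 1.6128
β_Kestrel = 0.04649 / 0.02570 = 1.8089
β_P = Σ w_i β_i = 0.17×0.9428 + 0.06×1.3961 + 0.27×1.2926 + 0.23×1.6128 + 0.27×1.8089 = 1.4524
MRP = 10.99% − 4.99% = 6.00%
E(R_P) = R_f + β_P × MRP = 4.99% + 1.4524 × 6.00% = 13.70%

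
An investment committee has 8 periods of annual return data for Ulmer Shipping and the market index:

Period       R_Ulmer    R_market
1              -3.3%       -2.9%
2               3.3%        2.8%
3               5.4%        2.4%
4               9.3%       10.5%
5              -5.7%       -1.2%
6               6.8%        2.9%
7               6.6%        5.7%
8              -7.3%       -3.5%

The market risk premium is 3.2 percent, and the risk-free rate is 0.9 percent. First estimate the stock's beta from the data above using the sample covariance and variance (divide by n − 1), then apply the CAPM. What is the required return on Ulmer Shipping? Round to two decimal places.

Mean R_i = (-3.3 + 3.3 + 5.4 + 9.3 − 5.7 + 6.8 + 6.6 − 7.3) / 8 = 1.8875%
Mean R_m = (-2.9 + 2.8 + 2.4 + 10.5 − 1.2 + 2.9 + 5.7 − 3.5) / 8 = 2.0875%
Σ(R_i − R̄_i)(R_m − R̄_m) = 187.6288  ⇒  Cov = 187.6288 / 7 = 26.8041
Σ(R_m − R̄_m)² = 151.9888  ⇒  Var(R_m) = 151.9888 / 7 = 21.7127
β = Cov / Var(R_m) = 26.8041 / 21.7127 = 1.2345
E(R) = R_f + β × MRP = 0.9% + 1.2345 × 3.2% = 4.85%

4.85%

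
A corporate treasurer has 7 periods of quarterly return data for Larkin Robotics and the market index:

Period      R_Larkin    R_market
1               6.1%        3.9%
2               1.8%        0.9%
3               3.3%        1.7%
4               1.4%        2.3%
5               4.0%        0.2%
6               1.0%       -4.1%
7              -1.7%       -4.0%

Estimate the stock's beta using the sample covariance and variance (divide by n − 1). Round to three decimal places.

Mean R_i = (6.1 + 1.8 + 3.3 + 1.4 + 4.0 + 1.0 − 1.7) / 7 = 2.2714%
Mean R_m = (3.9 + 0.9 + 1.7 + 2.3 + 0.2 − 4.1 − 4.0) / 7 = 0.1286%
Σ(R_i − R̄_i)(R_m − R̄_m) = 35.6957  ⇒  Cov = 35.6957 / 6 = 5.9493
Σ(R_m − R̄_m)² = 56.9343  ⇒  Var(R_m) = 56.9343 / 6 = 9.4891
β = Cov / Var(R_m) = 5.9493 / 9.4891 = 0.6270

0.627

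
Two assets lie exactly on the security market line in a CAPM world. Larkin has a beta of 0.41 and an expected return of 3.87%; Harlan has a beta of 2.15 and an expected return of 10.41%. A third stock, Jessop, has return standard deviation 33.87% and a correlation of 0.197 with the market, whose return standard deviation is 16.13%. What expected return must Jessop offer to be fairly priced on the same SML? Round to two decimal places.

MRP = (10.41% − 3.87%) / (2.15 − 0.41) = 3.7586%
R_f = 3.87% − 0.41 × 3.7586% = 2.3290%
β_Jessop = ρ·σ_i/σ_m = 0.197 × 33.87 / 16.13 = 0.4137
E(R_Jessop) = R_f + β × MRP = 2.3290% + 0.4137 × 3.7586% = 3.88%

3.88%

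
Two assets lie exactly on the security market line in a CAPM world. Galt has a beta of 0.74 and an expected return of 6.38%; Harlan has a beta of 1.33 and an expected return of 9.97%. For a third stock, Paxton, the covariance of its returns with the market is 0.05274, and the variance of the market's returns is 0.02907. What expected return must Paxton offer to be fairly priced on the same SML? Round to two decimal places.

12.92%

MRP = (9.97% − 6.38%) / (1.33 − 0.74) = 6.0847%
R_f = 6.38% − 0.74 × 6.0847% = 1.8773%
β_Paxton = Cov / Var(R_m) = 0.05274 / 0.02907 = 1.8142
E(R_Paxton) = R_f + β × MRP = 1.8773% + 1.8142 × 6.0847% = 12.92%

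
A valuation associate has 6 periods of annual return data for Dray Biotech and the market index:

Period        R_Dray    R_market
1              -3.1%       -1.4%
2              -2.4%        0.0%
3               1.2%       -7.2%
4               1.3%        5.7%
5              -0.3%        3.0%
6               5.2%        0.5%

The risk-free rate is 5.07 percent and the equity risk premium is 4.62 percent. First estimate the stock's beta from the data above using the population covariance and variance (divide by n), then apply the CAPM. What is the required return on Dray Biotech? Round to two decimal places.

Mean R_i = (-3.1 − 2.4 + 1.2 + 1.3 − 0.3 + 5.2) / 6 = 0.3167%
Mean R_m = (-1.4 + 0.0 − 7.2 + 5.7 + 3.0 + 0.5) / 6 = 0.1000%
Σ(R_i − R̄_i)(R_m − R̄_m) = 4.6200  ⇒  Cov = 4.6200 / 6 = 0.7700
Σ(R_m − R̄_m)² = 95.4800  ⇒  Var(R_m) = 95.4800 / 6 = 15.9133
β = Cov / Var(R_m) = 0.7700 / 15.9133 = 0.0484
E(R) = R_f + β × MRP = 5.07% + 0.0484 × 4.62% = 5.29%

5.29%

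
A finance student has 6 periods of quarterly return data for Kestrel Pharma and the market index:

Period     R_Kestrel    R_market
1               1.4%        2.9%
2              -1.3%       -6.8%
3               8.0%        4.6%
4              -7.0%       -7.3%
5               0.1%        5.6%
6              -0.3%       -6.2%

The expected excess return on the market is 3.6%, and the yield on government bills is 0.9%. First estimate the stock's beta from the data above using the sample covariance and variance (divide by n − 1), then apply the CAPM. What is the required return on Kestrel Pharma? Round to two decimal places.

2.87%

Mean R_i = (1.4 − 1.3 + 8.0 − 7.0 + 0.1 − 0.3) / 6 = 0.1500%
Mean R_m = (2.9 − 6.8 + 4.6 − 7.3 + 5.6 − 6.2) / 6 = -1.2000%
Σ(R_i − R̄_i)(R_m − R̄_m) = 104.3000  ⇒  Cov = 104.3000 / 5 = 20.8600
Σ(R_m − R̄_m)² = 190.2600  ⇒  Var(R_m) = 190.2600 / 5 = 38.0520
β = Cov / Var(R_m) = 20.8600 / 38.0520 = 0.5482
E(R) = R_f + β × MRP = 0.9% + 0.5482 × 3.6% = 2.87%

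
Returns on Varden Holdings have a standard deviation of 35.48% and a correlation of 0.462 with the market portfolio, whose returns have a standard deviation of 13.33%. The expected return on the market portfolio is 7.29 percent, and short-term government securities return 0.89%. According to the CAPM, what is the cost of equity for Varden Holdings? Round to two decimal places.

β = ρ × σ_i / σ_m = 0.462 × 35.48% / 13.33% = 1.2297
MRP = 7.29% − 0.89% = 6.40%
E(R) = 0.89% + 1.2297 × 6.40% = 8.76%

8.76%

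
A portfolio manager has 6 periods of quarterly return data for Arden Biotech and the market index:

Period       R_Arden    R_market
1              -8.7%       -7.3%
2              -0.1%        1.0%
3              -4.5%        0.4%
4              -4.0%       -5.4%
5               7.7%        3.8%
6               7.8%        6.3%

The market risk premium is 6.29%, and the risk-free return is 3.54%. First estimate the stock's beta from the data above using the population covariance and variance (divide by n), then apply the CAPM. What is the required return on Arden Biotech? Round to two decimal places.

Mean R_i = (-8.7 − 0.1 − 4.5 − 4.0 + 7.7 + 7.8) / 6 = -0.3000%
Mean R_m = (-7.3 + 1.0 + 0.4 − 5.4 + 3.8 + 6.3) / 6 = -0.2000%
Σ(R_i − R̄_i)(R_m − R̄_m) = 161.2500  ⇒  Cov = 161.2500 / 6 = 26.8750
Σ(R_m − R̄_m)² = 137.5000  ⇒  Var(R_m) = 137.5000 / 6 = 22.9167
β = Cov / Var(R_m) = 26.8750 / 22.9167 = 1.1727
E(R) = R_f + β × MRP = 3.54% + 1.1727 × 6.29% = 10.92%

10.92%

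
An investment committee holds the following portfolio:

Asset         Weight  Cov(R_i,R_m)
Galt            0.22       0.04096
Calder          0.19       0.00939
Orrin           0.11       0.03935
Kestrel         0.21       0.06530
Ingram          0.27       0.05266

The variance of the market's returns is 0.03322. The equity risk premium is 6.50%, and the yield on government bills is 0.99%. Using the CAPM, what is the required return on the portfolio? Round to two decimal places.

β_Galt = 0.04096 / 0.03322 = 1.2330
β_Calder = 0.00939 / 0.03322 = 0.2827
β_Orrin = 0.03935 / 0.03322 = 1.1845
β_Kestrel = 0.06530 / 0.03322 = 1.9657
β_Ingram = 0.05266 / 0.03322 = 1.5852
β_P = Σ w_i β_i = 0.22×1.2330 + 0.19×0.2827 + 0.11×1.1845 + 0.21×1.9657 + 0.27×1.5852 = 1.2961
E(R_P) = R_f + β_P × MRP = 0.99% + 1.2961 × 6.50% = 9.41%

9.41%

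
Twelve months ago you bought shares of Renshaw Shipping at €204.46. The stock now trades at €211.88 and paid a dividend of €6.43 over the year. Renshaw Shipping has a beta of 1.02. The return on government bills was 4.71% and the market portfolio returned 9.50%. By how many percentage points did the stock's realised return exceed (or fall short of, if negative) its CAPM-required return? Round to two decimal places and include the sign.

-2.82%

Realised HPR = (P1 + D1 − P0) / P0 = (211.88 + 6.43 − 204.46) / 204.46 = 13.85 / 204.46 = 6.7739%
MRP = 9.50% − 4.71% = 4.79%
CAPM required = R_f + β·MRP = 4.71% + 1.02 × 4.79% = 9.5958%
α = realised − required = 6.7739% − 9.5958% = -2.82%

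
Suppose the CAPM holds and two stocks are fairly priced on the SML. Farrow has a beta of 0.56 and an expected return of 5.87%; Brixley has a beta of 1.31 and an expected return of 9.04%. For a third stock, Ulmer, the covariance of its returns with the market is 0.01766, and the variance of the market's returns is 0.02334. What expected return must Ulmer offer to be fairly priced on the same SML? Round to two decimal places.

MRP = (9.04% − 5.87%) / (1.31 − 0.56) = 4.2267%
R_f = 5.87% − 0.56 × 4.2267% = 3.5030%
β_Ulmer = Cov / Var(R_m) = 0.01766 / 0.02334 = 0.7566
E(R_Ulmer) = R_f + β × MRP = 3.5030% + 0.7566 × 4.2267% = 6.70%

6.70%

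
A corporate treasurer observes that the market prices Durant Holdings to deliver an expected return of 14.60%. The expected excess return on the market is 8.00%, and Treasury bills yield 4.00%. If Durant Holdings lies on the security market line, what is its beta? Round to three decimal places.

β = (E(R) − R_f) / MRP = (14.60% − 4.00%) / 8.00% = 10.60% / 8.00% = 1.325

1.325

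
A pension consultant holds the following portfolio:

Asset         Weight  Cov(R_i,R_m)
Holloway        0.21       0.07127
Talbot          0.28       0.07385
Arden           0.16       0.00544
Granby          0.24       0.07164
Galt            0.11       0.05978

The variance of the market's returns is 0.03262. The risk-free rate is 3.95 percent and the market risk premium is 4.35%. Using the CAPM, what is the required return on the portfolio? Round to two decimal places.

11.99%

β_Holloway = 0.07127 / 0.03262 = 2.1849
β_Talbot = 0.07385 / 0.03262 = 2.2639
β_Arden = 0.00544 / 0.03262 = 0.1668
β_Granby = 0.07164 / 0.03262 = 2.1962
β_Galt = 0.05978 / 0.03262 = 1.8326
β_P = Σ w_i β_i = 0.21×2.1849 + 0.28×2.2639 + 0.16×0.1668 + 0.24×2.1962 + 0.11×1.8326 = 1.8481
E(R_P) = R_f + β_P × MRP = 3.95% + 1.8481 × 4.35% = 11.99%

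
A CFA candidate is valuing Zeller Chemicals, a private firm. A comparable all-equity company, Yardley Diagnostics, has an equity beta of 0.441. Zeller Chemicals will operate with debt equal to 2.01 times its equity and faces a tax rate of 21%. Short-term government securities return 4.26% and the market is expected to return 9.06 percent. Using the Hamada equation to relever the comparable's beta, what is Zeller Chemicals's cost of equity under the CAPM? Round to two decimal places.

9.74%

β_L = β_U × [1 + (1 − t)(D/E)] = 0.441 × [1 + (1 − 0.21) × 2.01]
    = 0.441 × [1 + 0.79 × 2.01] = 0.441 × 2.5879 = 1.1413
MRP = 9.06% − 4.26% = 4.80%
E(R) = R_f + β_L × MRP = 4.26% + 1.1413 × 4.80% = 9.74%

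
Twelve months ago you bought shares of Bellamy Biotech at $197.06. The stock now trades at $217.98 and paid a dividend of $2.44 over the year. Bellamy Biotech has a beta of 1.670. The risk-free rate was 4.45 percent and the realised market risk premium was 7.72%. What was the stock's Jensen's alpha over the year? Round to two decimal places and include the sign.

Realised HPR = (P1 + D1 − P0) / P0 = (217.98 + 2.44 − 197.06) / 197.06 = 23.36 / 197.06 = 11.8543%
CAPM required = R_f + β·MRP = 4.45% + 1.670 × 7.72% = 17.34240%
α = realised − required = 11.8543% − 17.34240% = -5.49%

-5.49%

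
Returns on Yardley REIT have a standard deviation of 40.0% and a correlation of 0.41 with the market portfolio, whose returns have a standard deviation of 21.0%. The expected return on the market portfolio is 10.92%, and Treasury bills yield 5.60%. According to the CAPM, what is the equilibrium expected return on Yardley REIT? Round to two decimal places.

β = ρ × σ_i / σ_m = 0.41 × 40.0% / 21.0% = 0.7810
MRP = 10.92% − 5.60% = 5.32%
E(R) = 5.60% + 0.7810 × 5.32% = 9.75%

9.75%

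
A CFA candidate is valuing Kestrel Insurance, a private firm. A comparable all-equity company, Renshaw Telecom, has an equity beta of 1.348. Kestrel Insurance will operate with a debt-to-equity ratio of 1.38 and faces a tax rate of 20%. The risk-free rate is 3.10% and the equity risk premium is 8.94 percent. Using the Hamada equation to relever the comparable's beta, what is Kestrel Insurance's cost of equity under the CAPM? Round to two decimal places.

β_L = β_U × [1 + (1 − t)(D/E)] = 1.348 × [1 + (1 − 0.20) × 1.38]
    = 1.348 × [1 + 0.80 × 1.38] = 1.348 × 2.1040 = 2.8362
E(R) = R_f + β_L × MRP = 3.10% + 2.8362 × 8.94% = 28.46%

28.46%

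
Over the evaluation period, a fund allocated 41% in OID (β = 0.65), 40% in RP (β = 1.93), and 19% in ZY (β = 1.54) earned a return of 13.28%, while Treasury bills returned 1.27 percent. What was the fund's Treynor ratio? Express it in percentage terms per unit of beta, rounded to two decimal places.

β_P = 0.41×0.65 + 0.40×1.93 + 0.19×1.54 = 1.3311
Treynor = (R_P − R_f) / β_P = (13.28% − 1.27%) / 1.3311 = 12.01% / 1.3311 = 9.02%

9.02%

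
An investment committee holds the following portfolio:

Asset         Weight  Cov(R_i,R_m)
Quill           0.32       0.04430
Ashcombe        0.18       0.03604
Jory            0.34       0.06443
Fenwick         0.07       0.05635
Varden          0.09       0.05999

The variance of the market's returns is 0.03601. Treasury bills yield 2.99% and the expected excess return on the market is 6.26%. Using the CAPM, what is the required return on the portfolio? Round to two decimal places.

β_Quill = 0.04430 / 0.03601 = 1.2302
β_Ashcombe = 0.03604 / 0.03601 = 1.0008
β_Jory = 0.06443 / 0.03601 = 1.7892
β_Fenwick = 0.05635 / 0.03601 = 1.5648
β_Varden = 0.05999 / 0.03601 = 1.6659
β_P = Σ w_i β_i = 0.32×1.2302 + 0.18×1.0008 + 0.34×1.7892 + 0.07×1.5648 + 0.09×1.6659 = 1.4416
E(R_P) = R_f + β_P × MRP = 2.99% + 1.4416 × 6.26% = 12.01%

12.01%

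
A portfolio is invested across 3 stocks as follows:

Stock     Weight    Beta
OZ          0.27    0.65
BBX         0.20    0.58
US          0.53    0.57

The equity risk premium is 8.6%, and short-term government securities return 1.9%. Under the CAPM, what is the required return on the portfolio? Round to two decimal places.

β_P = Σ w_i β_i = 0.27×0.65 + 0.20×0.58 + 0.53×0.57 = 0.5936
E(R_P) = R_f + β_P × MRP = 1.9% + 0.5936 × 8.6% = 7.00%

7.00%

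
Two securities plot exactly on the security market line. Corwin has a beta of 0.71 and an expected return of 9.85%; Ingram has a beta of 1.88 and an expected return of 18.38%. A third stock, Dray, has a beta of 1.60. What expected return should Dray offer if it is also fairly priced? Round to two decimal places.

16.34%

MRP (SML slope) = (18.38% − 9.85%) / (1.88 − 0.71) = 8.53% / 1.17 = 7.2906%
R_f (intercept) = 9.85% − 0.71 × 7.2906% = 4.6737%
E(R_Dray) = R_f + β × MRP = 4.6737% + 1.60 × 7.2906% = 16.34%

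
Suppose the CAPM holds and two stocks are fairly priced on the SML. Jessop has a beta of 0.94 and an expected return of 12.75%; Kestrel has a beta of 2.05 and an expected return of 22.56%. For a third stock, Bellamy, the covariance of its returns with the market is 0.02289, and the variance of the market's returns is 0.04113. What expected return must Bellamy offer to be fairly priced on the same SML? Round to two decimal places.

MRP = (22.56% − 12.75%) / (2.05 − 0.94) = 8.8378%
R_f = 12.75% − 0.94 × 8.8378% = 4.4425%
β_Bellamy = Cov / Var(R_m) = 0.02289 / 0.04113 = 0.5565
E(R_Bellamy) = R_f + β × MRP = 4.4425% + 0.5565 × 8.8378% = 9.36%

9.36%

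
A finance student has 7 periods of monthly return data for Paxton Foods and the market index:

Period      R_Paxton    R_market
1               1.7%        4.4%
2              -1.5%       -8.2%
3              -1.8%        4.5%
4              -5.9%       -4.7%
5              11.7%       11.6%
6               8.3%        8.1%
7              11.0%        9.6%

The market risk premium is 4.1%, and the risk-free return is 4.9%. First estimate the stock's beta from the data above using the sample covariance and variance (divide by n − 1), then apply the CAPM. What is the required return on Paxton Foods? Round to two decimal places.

8.17%

Mean R_i = (1.7 − 1.5 − 1.8 − 5.9 + 11.7 + 8.3 + 11.0) / 7 = 3.3571%
Mean R_m = (4.4 − 8.2 + 4.5 − 4.7 + 11.6 + 8.1 + 9.6) / 7 = 3.6143%
Σ(R_i − R̄_i)(R_m − R̄_m) = 263.0243  ⇒  Cov = 263.0243 / 6 = 43.8374
Σ(R_m − R̄_m)² = 329.8286  ⇒  Var(R_m) = 329.8286 / 6 = 54.9714
β = Cov / Var(R_m) = 43.8374 / 54.9714 = 0.7975
E(R) = R_f + β × MRP = 4.9% + 0.7975 × 4.1% = 8.17%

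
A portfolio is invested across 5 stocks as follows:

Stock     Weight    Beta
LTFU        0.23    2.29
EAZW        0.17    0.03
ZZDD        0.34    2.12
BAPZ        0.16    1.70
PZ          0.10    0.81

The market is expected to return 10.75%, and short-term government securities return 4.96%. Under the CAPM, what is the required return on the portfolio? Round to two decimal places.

14.26%

β_P = Σ w_i β_i = 0.23×2.29 + 0.17×0.03 + 0.34×2.12 + 0.16×1.70 + 0.10×0.81 = 1.6056
MRP = 10.75% − 4.96% = 5.79%
E(R_P) = R_f + β_P × MRP = 4.96% + 1.6056 × 5.79% = 14.26%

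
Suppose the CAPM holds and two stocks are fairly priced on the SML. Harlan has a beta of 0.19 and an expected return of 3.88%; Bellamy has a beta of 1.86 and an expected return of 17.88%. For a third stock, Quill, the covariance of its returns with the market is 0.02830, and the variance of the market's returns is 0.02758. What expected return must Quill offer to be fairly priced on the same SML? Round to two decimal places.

MRP = (17.88% − 3.88%) / (1.86 − 0.19) = 8.3832%
R_f = 3.88% − 0.19 × 8.3832% = 2.2872%
β_Quill = Cov / Var(R_m) = 0.02830 / 0.02758 = 1.0261
E(R_Quill) = R_f + β × MRP = 2.2872% + 1.0261 × 8.3832% = 10.89%

10.89%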